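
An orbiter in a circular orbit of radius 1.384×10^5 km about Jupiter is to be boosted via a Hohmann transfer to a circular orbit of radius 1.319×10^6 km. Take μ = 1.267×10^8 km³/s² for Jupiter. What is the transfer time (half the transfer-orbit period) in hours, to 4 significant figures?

t = 48.23 hours

The Hohmann ellipse has a_t = (r₁ + r₂)/2 = 7.287×10^5 km.
Half the transfer-orbit period gives t = π√(a_t³/μ) = 1.73614×10^5 s.
Converting: 1.73614×10^5 s ÷ 3600 s/hour = 48.23 hours.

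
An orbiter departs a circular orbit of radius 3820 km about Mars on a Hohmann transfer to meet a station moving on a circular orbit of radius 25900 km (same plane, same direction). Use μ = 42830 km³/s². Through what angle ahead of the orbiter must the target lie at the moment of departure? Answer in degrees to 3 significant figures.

φ = 102°

Transfer-ellipse semi-major axis a_t = (r₁ + r₂)/2 = (3820 + 25900)/2 = 14860 km.
Transfer time t = π√(a_t³/μ) = 27498 s.
The target's mean motion on its circular orbit is ω₂ = √(μ/r₂³) = 4.9651×10^-5 rad/s.
Angle swept by the target during transfer: ω₂·t = 1.3653 rad = 78.23°.
The orbiter traverses 180° on the transfer ellipse, so the target must lead by 180° − 78.23° = 102°.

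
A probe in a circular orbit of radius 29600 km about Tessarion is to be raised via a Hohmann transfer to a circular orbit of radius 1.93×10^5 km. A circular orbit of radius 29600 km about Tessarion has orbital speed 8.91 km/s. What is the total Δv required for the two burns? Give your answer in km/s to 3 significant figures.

From the circular-orbit relation v² = μ/r at r = 29600 km: μ = v²r = (8.91)² × 29600 = 2.34989×10^6 km³/s².
Transfer-ellipse semi-major axis a_t = (r₁ + r₂)/2 = (29600 + 1.930×10^5)/2 = 1.113×10^5 km.
At r₁ the circular-orbit speed is v₁ = √(μ/r₁) = 8.9100 km/s.
Transfer-orbit speed at r₁ (v² = μ(2/r − 1/a)): v_p = √[μ(2/r₁ − 1/a_t)] = 11.733 km/s.
First burn Δv₁ = |v_p − v₁| = 2.823 km/s.
Circular speed at r₂: v₂ = √(μ/r₂) = 3.489 km/s.
Transfer-orbit speed at r₂: v_a = √[μ(2/r₂ − 1/a_t)] = 1.799 km/s.
Second burn Δv₂ = |v₂ − v_a| = 1.690 km/s.
Δv = Δv₁ + Δv₂ = 2.823 + 1.690 = 4.513 km/s.

Δv = 4.51 km/s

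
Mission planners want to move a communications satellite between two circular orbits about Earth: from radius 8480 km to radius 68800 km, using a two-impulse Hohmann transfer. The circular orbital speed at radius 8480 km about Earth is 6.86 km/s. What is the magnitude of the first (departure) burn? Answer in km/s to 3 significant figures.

Δv₁ = 2.29 km/s

From the circular-orbit relation v² = μ/r at r = 8480 km: μ = v²r = (6.86)² × 8480 = 3.99065×10^5 km³/s².
The Hohmann ellipse has a_t = (r₁ + r₂)/2 = 38640 km.
Circular speed at r = 8480 km: v_c = √(μ/r) = 6.860 km/s.
Transfer-orbit speed at the same r (vis-viva, a = a_t): v_t = √[μ(2/r − 1/a_t)] = 9.154 km/s.
Δv₁ = |v_t − v_c| = |9.154 − 6.860| = 2.294 km/s.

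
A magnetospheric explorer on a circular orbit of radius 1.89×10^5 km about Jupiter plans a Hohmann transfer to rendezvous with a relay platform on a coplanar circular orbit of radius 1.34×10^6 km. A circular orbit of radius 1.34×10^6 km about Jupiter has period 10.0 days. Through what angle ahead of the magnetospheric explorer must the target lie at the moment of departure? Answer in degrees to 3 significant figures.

φ = 102°

From Kepler's third law T² = 4π²r³/μ at r = 1.34×10^6 km, T = 10.0 days = 10.0 × 86400 s = 8.640×10^5 s: μ = 4π²r³/T² = 1.27247×10^8 km³/s².
Transfer-ellipse semi-major axis a_t = (r₁ + r₂)/2 = (1.890×10^5 + 1.340×10^6)/2 = 7.645×10^5 km.
The half-period of the transfer ellipse is t = π√(a_t³/μ) = 1.8616×10^5 s.
The target's mean motion on its circular orbit is ω₂ = √(μ/r₂³) = 7.2722×10^-6 rad/s.
Angle swept by the target during transfer: ω₂·t = 1.3538 rad = 77.57°.
Arrival is 180° from departure on the ellipse, so φ = 180° − 77.57° = 102°.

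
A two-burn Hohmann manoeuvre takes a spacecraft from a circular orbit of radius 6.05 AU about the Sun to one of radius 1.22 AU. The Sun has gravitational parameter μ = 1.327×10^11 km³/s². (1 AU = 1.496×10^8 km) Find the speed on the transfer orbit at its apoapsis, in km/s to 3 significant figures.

In km: r₁ = 6.05 × 1.496×10^8 = 9.0508×10^8 km; r₂ = 1.22 × 1.496×10^8 = 1.82512×10^8 km.
Transfer-ellipse semi-major axis a_t = (r₁ + r₂)/2 = (9.0508×10^8 + 1.82512×10^8)/2 = 5.43796×10^8 km.
At apoapsis, r = 9.0508×10^8 km.
Vis-viva: v = √[μ(2/r − 1/a_t)] = √[1.327×10^11 × (2/9.0508×10^8 − 1/5.43796×10^8)] = 7.015 km/s.

v = 7.01 km/s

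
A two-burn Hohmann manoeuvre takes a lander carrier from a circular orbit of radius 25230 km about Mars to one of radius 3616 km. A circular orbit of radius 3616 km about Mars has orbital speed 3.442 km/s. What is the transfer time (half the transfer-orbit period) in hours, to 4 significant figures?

From the circular-orbit relation v² = μ/r at r = 3616 km: μ = v²r = (3.442)² × 3616 = 42840.1 km³/s².
Semi-major axis of the transfer orbit: a_t = (25230 + 3616)/2 = 14423 km.
Transfer time t = π√(a_t³/μ) = π√((14423)³ / 42840.1) = 26290 s.
Converting: 26290 s ÷ 3600 s/hour = 7.303 hours.

t = 7.303 hours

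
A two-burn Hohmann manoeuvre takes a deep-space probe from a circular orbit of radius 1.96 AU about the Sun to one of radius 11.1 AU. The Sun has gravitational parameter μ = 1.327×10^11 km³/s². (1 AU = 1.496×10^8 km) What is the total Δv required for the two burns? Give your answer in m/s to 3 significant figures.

Δv = 10500 m/s

In km: r₁ = 1.96 × 1.496×10^8 = 2.93216×10^8 km; r₂ = 11.1 × 1.496×10^8 = 1.66056×10^9 km.
Semi-major axis of the transfer orbit: a_t = (2.93216×10^8 + 1.66056×10^9)/2 = 9.76888×10^8 km.
At r₁ the circular-orbit speed is v₁ = √(μ/r₁) = 21.27363 km/s.
On the transfer ellipse at r₁, v² = μ(2/r − 1/a) gives v_p = √[μ(2/r₁ − 1/a_t)] = 27.73617 km/s.
First burn Δv₁ = |v_p − v₁| = 6.4625 km/s.
At r₂, v₂ = √(μ/r₂) = 8.9394 km/s.
Transfer-orbit speed at r₂: v_a = √[μ(2/r₂ − 1/a_t)] = 4.8976 km/s.
Second burn Δv₂ = |v₂ − v_a| = 4.0418 km/s.
Total Δv = Δv₁ + Δv₂ = 10.50 km/s.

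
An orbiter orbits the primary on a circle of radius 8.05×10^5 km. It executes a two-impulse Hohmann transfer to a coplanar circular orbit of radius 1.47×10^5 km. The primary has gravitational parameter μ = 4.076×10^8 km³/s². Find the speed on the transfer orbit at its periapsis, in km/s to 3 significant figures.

v = 68.5 km/s

The Hohmann ellipse has a_t = (r₁ + r₂)/2 = 4.760×10^5 km.
At periapsis, r = 1.470×10^5 km.
Vis-viva: v = √[μ(2/r − 1/a_t)] = √[4.076×10^8 × (2/1.470×10^5 − 1/4.760×10^5)] = 68.48 km/s.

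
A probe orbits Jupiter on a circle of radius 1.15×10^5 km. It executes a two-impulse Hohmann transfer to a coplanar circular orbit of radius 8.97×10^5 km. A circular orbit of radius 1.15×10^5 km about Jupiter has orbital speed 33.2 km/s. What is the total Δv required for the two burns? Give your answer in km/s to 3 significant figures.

From the circular-orbit relation v² = μ/r at r = 1.15×10^5 km: μ = v²r = (33.2)² × 1.15×10^5 = 1.26758×10^8 km³/s².
The Hohmann ellipse has a_t = (r₁ + r₂)/2 = 5.060×10^5 km.
Circular speed at r₁: v₁ = √(μ/r₁) = √(1.26758×10^8/1.150×10^5) = 33.20 km/s.
Transfer-orbit speed at r₁ (vis-viva): v_p = √[μ(2/r₁ − 1/a_t)] = 44.20 km/s.
First burn Δv₁ = |v_p − v₁| = 11.00 km/s.
At r₂, v₂ = √(μ/r₂) = 11.8875 km/s.
Transfer-orbit speed at r₂: v_a = √[μ(2/r₂ − 1/a_t)] = 5.66715 km/s.
Second burn Δv₂ = |v₂ − v_a| = 6.220 km/s.
Δv = Δv₁ + Δv₂ = 11.00 + 6.220 = 17.22 km/s.

Δv = 17.2 km/s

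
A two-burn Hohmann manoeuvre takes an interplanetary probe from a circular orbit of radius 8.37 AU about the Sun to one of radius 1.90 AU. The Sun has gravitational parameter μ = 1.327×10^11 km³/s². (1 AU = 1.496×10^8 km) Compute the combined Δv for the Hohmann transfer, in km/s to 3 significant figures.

In km: r₁ = 8.37 × 1.496×10^8 = 1.252152×10^9 km; r₂ = 1.90 × 1.496×10^8 = 2.8424×10^8 km.
Transfer-ellipse semi-major axis a_t = (r₁ + r₂)/2 = (1.252152×10^9 + 2.8424×10^8)/2 = 7.68196×10^8 km.
Circular speed at r₁: v₁ = √(μ/r₁) = √(1.327×10^11/1.252152×10^9) = 10.295 km/s.
Transfer-orbit speed at r₁ (vis-viva equation): v_a = √[μ(2/r₁ − 1/a_t)] = 6.2620 km/s.
First burn Δv₁ = |v_a − v₁| = 4.033 km/s.
Circular speed at r₂: v₂ = √(μ/r₂) = 21.607 km/s.
Transfer-orbit speed at r₂: v_p = √[μ(2/r₂ − 1/a_t)] = 27.586 km/s.
Second burn Δv₂ = |v₂ − v_p| = 5.979 km/s.
Δv = Δv₁ + Δv₂ = 4.033 + 5.979 = 10.01 km/s.

Δv = 10.0 km/s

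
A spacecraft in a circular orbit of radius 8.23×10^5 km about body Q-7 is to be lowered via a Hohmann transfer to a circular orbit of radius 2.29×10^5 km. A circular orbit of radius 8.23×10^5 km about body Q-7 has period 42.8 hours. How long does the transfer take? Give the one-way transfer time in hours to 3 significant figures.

From Kepler's third law T² = 4π²r³/μ at r = 8.23×10^5 km, T = 42.8 hours = 42.8 × 3600 s = 1.5408×10^5 s: μ = 4π²r³/T² = 9.26972×10^8 km³/s².
Semi-major axis of the transfer orbit: a_t = (8.230×10^5 + 2.290×10^5)/2 = 5.260×10^5 km.
By Kepler's third law the transfer-orbit period is T = 2π√(a_t³/μ), so t = T/2 = 39360 s.
Converting: 39360 s ÷ 3600 s/hour = 10.9 hours.

t = 10.9 hours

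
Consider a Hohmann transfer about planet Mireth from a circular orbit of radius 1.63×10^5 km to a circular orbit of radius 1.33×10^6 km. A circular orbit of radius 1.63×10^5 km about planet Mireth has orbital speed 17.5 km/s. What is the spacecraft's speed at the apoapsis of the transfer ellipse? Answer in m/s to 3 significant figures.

From the circular-orbit relation v² = μ/r at r = 1.63×10^5 km: μ = v²r = (17.5)² × 1.63×10^5 = 4.99188×10^7 km³/s².
Semi-major axis of the transfer orbit: a_t = (1.630×10^5 + 1.330×10^6)/2 = 7.465×10^5 km.
The apoapsis of the transfer ellipse is at r = 1.330×10^6 km.
From the vis-viva equation, v = √[μ(2/r − 1/a_t)] = 2.863 km/s.

v = 2860 m/s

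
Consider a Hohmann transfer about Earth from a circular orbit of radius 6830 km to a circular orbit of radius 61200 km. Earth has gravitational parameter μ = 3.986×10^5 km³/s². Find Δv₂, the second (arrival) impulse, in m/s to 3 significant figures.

Δv₂ = 1410 m/s

The Hohmann ellipse has a_t = (r₁ + r₂)/2 = 34015 km.
On the circular orbit at r = 61200 km, v_c = √(μ/r) = 2.552 km/s.
Transfer-orbit speed at the same r (vis-viva, a = a_t): v_t = √[μ(2/r − 1/a_t)] = 1.144 km/s.
Δv₂ = |v_t − v_c| = |1.144 − 2.552| = 1.408 km/s.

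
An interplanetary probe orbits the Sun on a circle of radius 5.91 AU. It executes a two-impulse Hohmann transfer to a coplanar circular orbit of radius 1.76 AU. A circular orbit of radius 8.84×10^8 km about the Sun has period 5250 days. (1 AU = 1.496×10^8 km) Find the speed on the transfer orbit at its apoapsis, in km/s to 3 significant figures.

v = 8.29 km/s

From Kepler's third law T² = 4π²r³/μ at r = 8.84×10^8 km, T = 5250 days = 5250 × 86400 s = 4.536×10^8 s: μ = 4π²r³/T² = 1.32547×10^11 km³/s².
In km: r₁ = 5.91 × 1.496×10^8 = 8.84136×10^8 km; r₂ = 1.76 × 1.496×10^8 = 2.63296×10^8 km.
Semi-major axis of the transfer orbit: a_t = (8.84136×10^8 + 2.63296×10^8)/2 = 5.73716×10^8 km.
The apoapsis of the transfer ellipse is at r = 8.84136×10^8 km.
Vis-viva: v = √[μ(2/r − 1/a_t)] = √[1.32547×10^11 × (2/8.84136×10^8 − 1/5.73716×10^8)] = 8.295 km/s.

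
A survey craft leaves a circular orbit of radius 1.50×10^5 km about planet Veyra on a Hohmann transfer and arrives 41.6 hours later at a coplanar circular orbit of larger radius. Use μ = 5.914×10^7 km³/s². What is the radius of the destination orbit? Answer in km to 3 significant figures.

Transfer time t = 41.6 hours = 1.4976×10^5 s, and t = π√(a_t³/μ).
So a_t = (μ t²/π²)^(1/3) = (5.914×10^7 × (1.4976×10^5)² / π²)^(1/3) = 5.1222×10^5 km.
Since a_t = (r₁ + r₂)/2, r₂ = 2a_t − r₁ = 2×5.1222×10^5 − 1.500×10^5 = 8.7444×10^5 km.

r₂ = 8.74×10^5 km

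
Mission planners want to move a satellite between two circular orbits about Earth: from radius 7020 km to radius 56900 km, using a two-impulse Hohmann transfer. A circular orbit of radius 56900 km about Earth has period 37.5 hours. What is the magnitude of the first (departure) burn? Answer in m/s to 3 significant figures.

From Kepler's third law T² = 4π²r³/μ at r = 56900 km, T = 37.5 hours = 37.5 × 3600 s = 1.350×10^5 s: μ = 4π²r³/T² = 3.99052×10^5 km³/s².
The Hohmann ellipse has a_t = (r₁ + r₂)/2 = 31960 km.
On the circular orbit at r = 7020 km, v_c = √(μ/r) = 7.540 km/s.
Vis-viva on the transfer ellipse at r = 7020 km gives v_t = √[μ(2/r − 1/a_t)] = 10.06 km/s.
Δv₁ = |v_t − v_c| = |10.06 − 7.540| = 2.520 km/s.

Δv₁ = 2520 m/s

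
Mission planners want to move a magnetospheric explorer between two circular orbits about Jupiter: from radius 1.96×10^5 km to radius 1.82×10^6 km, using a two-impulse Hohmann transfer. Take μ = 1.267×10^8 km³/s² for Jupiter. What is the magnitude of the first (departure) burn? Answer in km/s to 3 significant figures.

Semi-major axis of the transfer orbit: a_t = (1.960×10^5 + 1.820×10^6)/2 = 1.008×10^6 km.
On the circular orbit at r = 1.960×10^5 km, v_c = √(μ/r) = 25.425 km/s.
Vis-viva on the transfer ellipse at r = 1.960×10^5 km gives v_t = √[μ(2/r − 1/a_t)] = 34.164 km/s.
Δv₁ = |v_t − v_c| = |34.164 − 25.425| = 8.739 km/s.

Δv₁ = 8.74 km/s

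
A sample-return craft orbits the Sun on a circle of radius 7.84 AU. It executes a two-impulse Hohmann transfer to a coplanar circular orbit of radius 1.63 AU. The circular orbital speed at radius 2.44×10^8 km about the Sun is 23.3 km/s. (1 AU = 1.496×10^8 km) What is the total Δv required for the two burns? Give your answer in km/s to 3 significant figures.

From the circular-orbit relation v² = μ/r at r = 2.44×10^8 km: μ = v²r = (23.3)² × 2.44×10^8 = 1.32465×10^11 km³/s².
In km: r₁ = 7.84 × 1.496×10^8 = 1.172864×10^9 km; r₂ = 1.63 × 1.496×10^8 = 2.43848×10^8 km.
Semi-major axis of the transfer orbit: a_t = (1.172864×10^9 + 2.43848×10^8)/2 = 7.08356×10^8 km.
Circular speed at r₁: v₁ = √(μ/r₁) = √(1.32465×10^11/1.172864×10^9) = 10.627 km/s.
On the transfer ellipse at r₁, v² = μ(2/r − 1/a) gives v_a = √[μ(2/r₁ − 1/a_t)] = 6.2353 km/s.
First burn Δv₁ = |v_a − v₁| = 4.392 km/s.
Circular speed at r₂: v₂ = √(μ/r₂) = 23.307 km/s.
Transfer-orbit speed at r₂: v_p = √[μ(2/r₂ − 1/a_t)] = 29.991 km/s.
Second burn Δv₂ = |v₂ − v_p| = 6.684 km/s.
Total Δv = Δv₁ + Δv₂ = 11.08 km/s.

Δv = 11.1 km/s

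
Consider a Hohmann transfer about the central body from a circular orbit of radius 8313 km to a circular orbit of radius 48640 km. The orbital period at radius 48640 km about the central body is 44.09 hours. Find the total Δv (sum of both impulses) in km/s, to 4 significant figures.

From Kepler's third law T² = 4π²r³/μ at r = 48640 km, T = 44.09 hours = 44.09 × 3600 s = 1.58724×10^5 s: μ = 4π²r³/T² = 1.80325×10^5 km³/s².
Semi-major axis of the transfer orbit: a_t = (8313 + 48640)/2 = 28476.5 km.
At r₁ the circular-orbit speed is v₁ = √(μ/r₁) = 4.657 km/s.
On the transfer ellipse at r₁, v² = μ(2/r − 1/a) gives v_p = √[μ(2/r₁ − 1/a_t)] = 6.087 km/s.
First burn Δv₁ = |v_p − v₁| = 1.430 km/s.
Circular speed at r₂: v₂ = √(μ/r₂) = 1.9254 km/s.
Transfer-orbit speed at r₂: v_a = √[μ(2/r₂ − 1/a_t)] = 1.0403 km/s.
Second burn Δv₂ = |v₂ − v_a| = 0.8851 km/s.
Total Δv = Δv₁ + Δv₂ = 2.315 km/s.

Δv = 2.315 km/s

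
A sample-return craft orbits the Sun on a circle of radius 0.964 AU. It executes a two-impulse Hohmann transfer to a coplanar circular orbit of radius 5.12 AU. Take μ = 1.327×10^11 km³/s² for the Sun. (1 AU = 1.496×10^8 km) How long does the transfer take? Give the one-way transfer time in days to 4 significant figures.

t = 969.0 days

In km: r₁ = 0.964 × 1.496×10^8 = 1.442144×10^8 km; r₂ = 5.12 × 1.496×10^8 = 7.65952×10^8 km.
Transfer-ellipse semi-major axis a_t = (r₁ + r₂)/2 = (1.442144×10^8 + 7.65952×10^8)/2 = 4.550832×10^8 km.
By Kepler's third law the transfer-orbit period is T = 2π√(a_t³/μ), so t = T/2 = 8.372×10^7 s.
Converting: 8.372×10^7 s ÷ 86400 s/day = 969.0 days.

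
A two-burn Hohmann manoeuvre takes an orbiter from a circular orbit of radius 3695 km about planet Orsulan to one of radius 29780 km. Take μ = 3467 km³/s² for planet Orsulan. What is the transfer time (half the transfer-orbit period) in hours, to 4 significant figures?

t = 32.09 hours

Transfer-ellipse semi-major axis a_t = (r₁ + r₂)/2 = (3695 + 29780)/2 = 16737.5 km.
Half the transfer-orbit period gives t = π√(a_t³/μ) = 1.1553×10^5 s.
Converting: 1.1553×10^5 s ÷ 3600 s/hour = 32.09 hours.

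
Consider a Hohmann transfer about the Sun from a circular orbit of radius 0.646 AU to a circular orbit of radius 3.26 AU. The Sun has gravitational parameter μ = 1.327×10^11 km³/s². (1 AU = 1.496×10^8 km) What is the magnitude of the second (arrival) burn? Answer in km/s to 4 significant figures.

In km: r₁ = 0.646 × 1.496×10^8 = 9.66416×10^7 km; r₂ = 3.26 × 1.496×10^8 = 4.87696×10^8 km.
Transfer-ellipse semi-major axis a_t = (r₁ + r₂)/2 = (9.66416×10^7 + 4.87696×10^8)/2 = 2.921688×10^8 km.
Circular speed at r = 4.87696×10^8 km: v_c = √(μ/r) = 16.495 km/s.
Transfer-orbit speed at the same r (vis-viva, a = a_t): v_t = √[μ(2/r − 1/a_t)] = 9.4869 km/s.
Δv₂ = |v_t − v_c| = |9.4869 − 16.495| = 7.008 km/s.

Δv₂ = 7.008 km/s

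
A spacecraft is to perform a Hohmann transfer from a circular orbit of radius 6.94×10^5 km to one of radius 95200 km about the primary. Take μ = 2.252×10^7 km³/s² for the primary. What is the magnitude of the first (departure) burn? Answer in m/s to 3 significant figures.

Δv₁ = 2900 m/s

The Hohmann ellipse has a_t = (r₁ + r₂)/2 = 3.946×10^5 km.
On the circular orbit at r = 6.940×10^5 km, v_c = √(μ/r) = 5.696 km/s.
Transfer-orbit speed at the same r (vis-viva, a = a_t): v_t = √[μ(2/r − 1/a_t)] = 2.798 km/s.
Δv₁ = |v_t − v_c| = |2.798 − 5.696| = 2.898 km/s.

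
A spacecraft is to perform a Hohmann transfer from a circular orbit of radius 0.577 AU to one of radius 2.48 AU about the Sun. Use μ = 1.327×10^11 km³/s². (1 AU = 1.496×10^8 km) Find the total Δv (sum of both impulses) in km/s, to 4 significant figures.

In km: r₁ = 0.577 × 1.496×10^8 = 8.63192×10^7 km; r₂ = 2.48 × 1.496×10^8 = 3.71008×10^8 km.
The Hohmann ellipse has a_t = (r₁ + r₂)/2 = 2.286636×10^8 km.
Circular speed at r₁: v₁ = √(μ/r₁) = √(1.327×10^11/8.63192×10^7) = 39.209 km/s.
Transfer-orbit speed at r₁ (v² = μ(2/r − 1/a)): v_p = √[μ(2/r₁ − 1/a_t)] = 49.943 km/s.
First burn Δv₁ = |v_p − v₁| = 10.734 km/s.
At r₂, v₂ = √(μ/r₂) = 18.9123 km/s.
Transfer-orbit speed at r₂: v_a = √[μ(2/r₂ − 1/a_t)] = 11.6198 km/s.
Second burn Δv₂ = |v₂ − v_a| = 7.2925 km/s.
Δv = Δv₁ + Δv₂ = 10.734 + 7.2925 = 18.03 km/s.

Δv = 18.03 km/s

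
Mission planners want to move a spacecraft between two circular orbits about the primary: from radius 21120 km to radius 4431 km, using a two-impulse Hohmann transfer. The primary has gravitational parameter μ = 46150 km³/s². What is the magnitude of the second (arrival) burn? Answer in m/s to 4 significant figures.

The Hohmann ellipse has a_t = (r₁ + r₂)/2 = 12775.5 km.
On the circular orbit at r = 4431 km, v_c = √(μ/r) = 3.2273 km/s.
Transfer-orbit speed at the same r (vis-viva, a = a_t): v_t = √[μ(2/r − 1/a_t)] = 4.1495 km/s.
Δv₂ = |v_t − v_c| = |4.1495 − 3.2273| = 0.9222 km/s.

Δv₂ = 922.2 m/s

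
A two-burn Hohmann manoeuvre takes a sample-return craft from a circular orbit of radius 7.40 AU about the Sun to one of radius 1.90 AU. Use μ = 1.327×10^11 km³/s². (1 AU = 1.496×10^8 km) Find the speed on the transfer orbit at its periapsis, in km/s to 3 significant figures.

In km: r₁ = 7.40 × 1.496×10^8 = 1.10704×10^9 km; r₂ = 1.90 × 1.496×10^8 = 2.8424×10^8 km.
Semi-major axis of the transfer orbit: a_t = (1.10704×10^9 + 2.8424×10^8)/2 = 6.9564×10^8 km.
The periapsis of the transfer ellipse is at r = 2.8424×10^8 km.
Applying v² = μ(2/r − 1/a_t): v = 27.26 km/s.

v = 27.3 km/s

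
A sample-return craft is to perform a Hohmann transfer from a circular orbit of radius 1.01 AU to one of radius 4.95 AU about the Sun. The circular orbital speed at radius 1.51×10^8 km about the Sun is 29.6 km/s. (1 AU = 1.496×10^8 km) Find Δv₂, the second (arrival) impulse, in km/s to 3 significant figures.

Δv₂ = 5.58 km/s

From the circular-orbit relation v² = μ/r at r = 1.51×10^8 km: μ = v²r = (29.6)² × 1.51×10^8 = 1.32300×10^11 km³/s².
In km: r₁ = 1.01 × 1.496×10^8 = 1.51096×10^8 km; r₂ = 4.95 × 1.496×10^8 = 7.4052×10^8 km.
The Hohmann ellipse has a_t = (r₁ + r₂)/2 = 4.45808×10^8 km.
On the circular orbit at r = 7.4052×10^8 km, v_c = √(μ/r) = 13.3663 km/s.
Transfer-orbit speed at the same r (vis-viva, a = a_t): v_t = √[μ(2/r − 1/a_t)] = 7.78152 km/s.
Δv₂ = |v_t − v_c| = |7.78152 − 13.3663| = 5.585 km/s.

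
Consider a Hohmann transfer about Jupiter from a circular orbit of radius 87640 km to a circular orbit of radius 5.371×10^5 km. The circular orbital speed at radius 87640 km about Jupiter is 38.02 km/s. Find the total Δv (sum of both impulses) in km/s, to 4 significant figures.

From the circular-orbit relation v² = μ/r at r = 87640 km: μ = v²r = (38.02)² × 87640 = 1.26685×10^8 km³/s².
The Hohmann ellipse has a_t = (r₁ + r₂)/2 = 3.1237×10^5 km.
Circular speed at r₁: v₁ = √(μ/r₁) = √(1.26685×10^8/87640) = 38.020 km/s.
On the transfer ellipse at r₁, vis-viva gives v_p = √[μ(2/r₁ − 1/a_t)] = 49.855 km/s.
First burn Δv₁ = |v_p − v₁| = 11.835 km/s.
Circular speed at r₂: v₂ = √(μ/r₂) = 15.358 km/s.
Transfer-orbit speed at r₂: v_a = √[μ(2/r₂ − 1/a_t)] = 8.1349 km/s.
Second burn Δv₂ = |v₂ − v_a| = 7.2231 km/s.
Total Δv = Δv₁ + Δv₂ = 19.06 km/s.

Δv = 19.06 km/s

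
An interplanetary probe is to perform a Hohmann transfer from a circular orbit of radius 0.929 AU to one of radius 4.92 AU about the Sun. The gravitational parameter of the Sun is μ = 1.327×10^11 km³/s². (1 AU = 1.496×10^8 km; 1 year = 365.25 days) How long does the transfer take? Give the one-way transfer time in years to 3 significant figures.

In km: r₁ = 0.929 × 1.496×10^8 = 1.389784×10^8 km; r₂ = 4.92 × 1.496×10^8 = 7.36032×10^8 km.
Semi-major axis of the transfer orbit: a_t = (1.389784×10^8 + 7.36032×10^8)/2 = 4.375052×10^8 km.
Transfer time t = π√(a_t³/μ) = π√((4.375052×10^8)³ / 1.327×10^11) = 7.892×10^7 s.
Converting: 7.892×10^7 s ÷ 3.15576×10^7 s/year (365.25 × 86400) = 2.50 years.

t = 2.50 years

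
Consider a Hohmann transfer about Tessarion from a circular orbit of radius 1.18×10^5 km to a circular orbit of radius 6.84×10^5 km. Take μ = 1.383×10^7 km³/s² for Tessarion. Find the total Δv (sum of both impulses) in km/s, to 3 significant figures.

The Hohmann ellipse has a_t = (r₁ + r₂)/2 = 4.010×10^5 km.
Circular speed at r₁: v₁ = √(μ/r₁) = √(1.383×10^7/1.180×10^5) = 10.82605 km/s.
On the transfer ellipse at r₁, vis-viva gives v_p = √[μ(2/r₁ − 1/a_t)] = 14.13924 km/s.
First burn Δv₁ = |v_p − v₁| = 3.3132 km/s.
Circular speed at r₂: v₂ = √(μ/r₂) = 4.4966 km/s.
Transfer-orbit speed at r₂: v_a = √[μ(2/r₂ − 1/a_t)] = 2.4392 km/s.
Second burn Δv₂ = |v₂ − v_a| = 2.0574 km/s.
Total Δv = Δv₁ + Δv₂ = 5.371 km/s.

Δv = 5.37 km/s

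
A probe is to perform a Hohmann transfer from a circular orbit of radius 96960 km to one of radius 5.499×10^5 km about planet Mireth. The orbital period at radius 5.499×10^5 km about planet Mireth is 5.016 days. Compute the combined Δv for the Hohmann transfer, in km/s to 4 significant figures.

Δv = 9.378 km/s

From Kepler's third law T² = 4π²r³/μ at r = 5.499×10^5 km, T = 5.016 days = 5.016 × 86400 s = 4.333824×10^5 s: μ = 4π²r³/T² = 3.49517×10^7 km³/s².
Transfer-ellipse semi-major axis a_t = (r₁ + r₂)/2 = (96960 + 5.499×10^5)/2 = 3.2343×10^5 km.
Circular speed at r₁: v₁ = √(μ/r₁) = √(3.49517×10^7/96960) = 18.9862 km/s.
On the transfer ellipse at r₁, vis-viva gives v_p = √[μ(2/r₁ − 1/a_t)] = 24.7565 km/s.
First burn Δv₁ = |v_p − v₁| = 5.7703 km/s.
At r₂, v₂ = √(μ/r₂) = 7.97246 km/s.
Transfer-orbit speed at r₂: v_a = √[μ(2/r₂ − 1/a_t)] = 4.36514 km/s.
Second burn Δv₂ = |v₂ − v_a| = 3.6073 km/s.
Total Δv = Δv₁ + Δv₂ = 9.378 km/s.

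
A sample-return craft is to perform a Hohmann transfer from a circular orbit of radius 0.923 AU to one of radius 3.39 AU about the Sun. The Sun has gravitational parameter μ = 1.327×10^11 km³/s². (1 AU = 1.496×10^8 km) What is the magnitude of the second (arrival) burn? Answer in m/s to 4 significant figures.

Δv₂ = 5593 m/s

In km: r₁ = 0.923 × 1.496×10^8 = 1.380808×10^8 km; r₂ = 3.39 × 1.496×10^8 = 5.07144×10^8 km.
Semi-major axis of the transfer orbit: a_t = (1.380808×10^8 + 5.07144×10^8)/2 = 3.226124×10^8 km.
Circular speed at r = 5.07144×10^8 km: v_c = √(μ/r) = 16.176 km/s.
Vis-viva on the transfer ellipse at r = 5.07144×10^8 km gives v_t = √[μ(2/r − 1/a_t)] = 10.583 km/s.
Δv₂ = |v_t − v_c| = |10.583 − 16.176| = 5.593 km/s.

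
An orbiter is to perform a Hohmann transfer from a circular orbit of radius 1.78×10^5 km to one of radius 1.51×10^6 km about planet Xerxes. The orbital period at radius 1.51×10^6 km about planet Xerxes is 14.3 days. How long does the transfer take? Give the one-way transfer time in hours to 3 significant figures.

From Kepler's third law T² = 4π²r³/μ at r = 1.51×10^6 km, T = 14.3 days = 14.3 × 86400 s = 1.23552×10^6 s: μ = 4π²r³/T² = 8.90412×10^7 km³/s².
The Hohmann ellipse has a_t = (r₁ + r₂)/2 = 8.440×10^5 km.
Transfer time t = π√(a_t³/μ) = π√((8.440×10^5)³ / 8.90412×10^7) = 2.581×10^5 s.
Converting: 2.581×10^5 s ÷ 3600 s/hour = 71.7 hours.

t = 71.7 hours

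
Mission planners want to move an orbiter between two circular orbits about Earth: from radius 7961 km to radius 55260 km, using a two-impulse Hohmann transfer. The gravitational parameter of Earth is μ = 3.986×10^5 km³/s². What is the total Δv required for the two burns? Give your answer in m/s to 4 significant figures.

The Hohmann ellipse has a_t = (r₁ + r₂)/2 = 31610.5 km.
At r₁ the circular-orbit speed is v₁ = √(μ/r₁) = 7.076 km/s.
Transfer-orbit speed at r₁ (v² = μ(2/r − 1/a)): v_p = √[μ(2/r₁ − 1/a_t)] = 9.356 km/s.
First burn Δv₁ = |v_p − v₁| = 2.280 km/s.
At r₂, v₂ = √(μ/r₂) = 2.686 km/s.
Transfer-orbit speed at r₂: v_a = √[μ(2/r₂ − 1/a_t)] = 1.348 km/s.
Second burn Δv₂ = |v₂ − v_a| = 1.338 km/s.
Δv = Δv₁ + Δv₂ = 2.280 + 1.338 = 3.618 km/s.

Δv = 3618 m/s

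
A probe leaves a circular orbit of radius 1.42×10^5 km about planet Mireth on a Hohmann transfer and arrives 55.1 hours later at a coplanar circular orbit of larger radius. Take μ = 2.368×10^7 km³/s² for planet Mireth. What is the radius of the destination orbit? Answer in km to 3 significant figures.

Transfer time t = 55.1 hours = 1.9836×10^5 s, and t = π√(a_t³/μ).
So a_t = (μ t²/π²)^(1/3) = (2.368×10^7 × (1.9836×10^5)² / π²)^(1/3) = 4.5533×10^5 km.
Since a_t = (r₁ + r₂)/2, r₂ = 2a_t − r₁ = 2×4.5533×10^5 − 1.420×10^5 = 7.6866×10^5 km.

r₂ = 7.69×10^5 km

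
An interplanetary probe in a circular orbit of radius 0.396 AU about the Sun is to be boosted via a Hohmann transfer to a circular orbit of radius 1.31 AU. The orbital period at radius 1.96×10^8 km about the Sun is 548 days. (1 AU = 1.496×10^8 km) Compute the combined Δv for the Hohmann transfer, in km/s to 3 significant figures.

Δv = 19.6 km/s

From Kepler's third law T² = 4π²r³/μ at r = 1.96×10^8 km, T = 548 days = 548 × 86400 s = 4.73472×10^7 s: μ = 4π²r³/T² = 1.32599×10^11 km³/s².
In km: r₁ = 0.396 × 1.496×10^8 = 5.92416×10^7 km; r₂ = 1.31 × 1.496×10^8 = 1.95976×10^8 km.
Transfer-ellipse semi-major axis a_t = (r₁ + r₂)/2 = (5.92416×10^7 + 1.95976×10^8)/2 = 1.276088×10^8 km.
At r₁ the circular-orbit speed is v₁ = √(μ/r₁) = 47.31 km/s.
On the transfer ellipse at r₁, vis-viva equation gives v_p = √[μ(2/r₁ − 1/a_t)] = 58.63 km/s.
First burn Δv₁ = |v_p − v₁| = 11.32 km/s.
At r₂, v₂ = √(μ/r₂) = 26.012 km/s.
Transfer-orbit speed at r₂: v_a = √[μ(2/r₂ − 1/a_t)] = 17.723 km/s.
Second burn Δv₂ = |v₂ − v_a| = 8.289 km/s.
Total Δv = Δv₁ + Δv₂ = 19.61 km/s.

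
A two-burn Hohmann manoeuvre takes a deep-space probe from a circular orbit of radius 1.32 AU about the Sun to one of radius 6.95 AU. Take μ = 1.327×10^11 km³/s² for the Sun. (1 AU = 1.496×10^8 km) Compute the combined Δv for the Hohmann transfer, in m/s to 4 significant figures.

Δv = 12600 m/s

In km: r₁ = 1.32 × 1.496×10^8 = 1.97472×10^8 km; r₂ = 6.95 × 1.496×10^8 = 1.03972×10^9 km.
Transfer-ellipse semi-major axis a_t = (r₁ + r₂)/2 = (1.97472×10^8 + 1.03972×10^9)/2 = 6.18596×10^8 km.
Circular speed at r₁: v₁ = √(μ/r₁) = √(1.327×10^11/1.97472×10^8) = 25.923 km/s.
Transfer-orbit speed at r₁ (v² = μ(2/r − 1/a)): v_p = √[μ(2/r₁ − 1/a_t)] = 33.608 km/s.
First burn Δv₁ = |v_p − v₁| = 7.685 km/s.
At r₂, v₂ = √(μ/r₂) = 11.297 km/s.
Transfer-orbit speed at r₂: v_a = √[μ(2/r₂ − 1/a_t)] = 6.3830 km/s.
Second burn Δv₂ = |v₂ − v_a| = 4.914 km/s.
Δv = Δv₁ + Δv₂ = 7.685 + 4.914 = 12.60 km/s.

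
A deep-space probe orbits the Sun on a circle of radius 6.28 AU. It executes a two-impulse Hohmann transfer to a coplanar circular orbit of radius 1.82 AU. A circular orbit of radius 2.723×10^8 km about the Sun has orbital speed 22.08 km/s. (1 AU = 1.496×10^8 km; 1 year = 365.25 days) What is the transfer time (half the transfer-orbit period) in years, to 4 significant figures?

From the circular-orbit relation v² = μ/r at r = 2.723×10^8 km: μ = v²r = (22.08)² × 2.723×10^8 = 1.32753×10^11 km³/s².
In km: r₁ = 6.28 × 1.496×10^8 = 9.39488×10^8 km; r₂ = 1.82 × 1.496×10^8 = 2.72272×10^8 km.
Semi-major axis of the transfer orbit: a_t = (9.39488×10^8 + 2.72272×10^8)/2 = 6.0588×10^8 km.
Transfer time t = π√(a_t³/μ) = π√((6.0588×10^8)³ / 1.32753×10^11) = 1.286×10^8 s.
Converting: 1.286×10^8 s ÷ 3.15576×10^7 s/year (365.25 × 86400) = 4.075 years.

t = 4.075 years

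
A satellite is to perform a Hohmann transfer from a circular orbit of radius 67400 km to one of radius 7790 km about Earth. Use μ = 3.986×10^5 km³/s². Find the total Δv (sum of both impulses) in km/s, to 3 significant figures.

Δv = 3.75 km/s

Semi-major axis of the transfer orbit: a_t = (67400 + 7790)/2 = 37595 km.
Circular speed at r₁: v₁ = √(μ/r₁) = √(3.986×10^5/67400) = 2.43186 km/s.
Transfer-orbit speed at r₁ (v² = μ(2/r − 1/a)): v_a = √[μ(2/r₁ − 1/a_t)] = 1.10699 km/s.
First burn Δv₁ = |v_a − v₁| = 1.32487 km/s.
Circular speed at r₂: v₂ = √(μ/r₂) = 7.15319 km/s.
Transfer-orbit speed at r₂: v_p = √[μ(2/r₂ − 1/a_t)] = 9.57778 km/s.
Second burn Δv₂ = |v₂ − v_p| = 2.42459 km/s.
Δv = Δv₁ + Δv₂ = 1.32487 + 2.42459 = 3.749 km/s.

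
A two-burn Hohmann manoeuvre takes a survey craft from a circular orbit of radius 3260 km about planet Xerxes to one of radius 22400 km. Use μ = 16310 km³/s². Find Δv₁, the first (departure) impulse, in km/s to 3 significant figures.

Transfer-ellipse semi-major axis a_t = (r₁ + r₂)/2 = (3260 + 22400)/2 = 12830 km.
Circular speed at r = 3260 km: v_c = √(μ/r) = 2.2368 km/s.
Transfer-orbit speed at the same r (vis-viva, a = a_t): v_t = √[μ(2/r − 1/a_t)] = 2.9555 km/s.
Δv₁ = |v_t − v_c| = |2.9555 − 2.2368| = 0.7187 km/s.

Δv₁ = 0.719 km/s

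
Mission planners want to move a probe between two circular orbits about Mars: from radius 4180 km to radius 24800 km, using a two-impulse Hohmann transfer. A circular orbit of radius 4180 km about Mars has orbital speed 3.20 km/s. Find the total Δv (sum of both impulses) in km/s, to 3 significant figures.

From the circular-orbit relation v² = μ/r at r = 4180 km: μ = v²r = (3.20)² × 4180 = 42803.2 km³/s².
Semi-major axis of the transfer orbit: a_t = (4180 + 24800)/2 = 14490 km.
At r₁ the circular-orbit speed is v₁ = √(μ/r₁) = 3.20000 km/s.
Transfer-orbit speed at r₁ (vis-viva): v_p = √[μ(2/r₁ − 1/a_t)] = 4.18641 km/s.
First burn Δv₁ = |v_p − v₁| = 0.98641 km/s.
At r₂, v₂ = √(μ/r₂) = 1.31375 km/s.
Transfer-orbit speed at r₂: v_a = √[μ(2/r₂ − 1/a_t)] = 0.705612 km/s.
Second burn Δv₂ = |v₂ − v_a| = 0.60814 km/s.
Total Δv = Δv₁ + Δv₂ = 1.595 km/s.

Δv = 1.59 km/s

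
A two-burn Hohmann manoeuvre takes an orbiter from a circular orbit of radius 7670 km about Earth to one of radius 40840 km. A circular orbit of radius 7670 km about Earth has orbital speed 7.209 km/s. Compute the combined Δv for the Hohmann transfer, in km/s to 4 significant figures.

From the circular-orbit relation v² = μ/r at r = 7670 km: μ = v²r = (7.209)² × 7670 = 3.98607×10^5 km³/s².
Transfer-ellipse semi-major axis a_t = (r₁ + r₂)/2 = (7670 + 40840)/2 = 24255 km.
Circular speed at r₁: v₁ = √(μ/r₁) = √(3.98607×10^5/7670) = 7.2090 km/s.
On the transfer ellipse at r₁, v² = μ(2/r − 1/a) gives v_p = √[μ(2/r₁ − 1/a_t)] = 9.3544 km/s.
First burn Δv₁ = |v_p − v₁| = 2.1454 km/s.
Circular speed at r₂: v₂ = √(μ/r₂) = 3.1241 km/s.
Transfer-orbit speed at r₂: v_a = √[μ(2/r₂ − 1/a_t)] = 1.7568 km/s.
Second burn Δv₂ = |v₂ − v_a| = 1.3673 km/s.
Total Δv = Δv₁ + Δv₂ = 3.513 km/s.

Δv = 3.513 km/s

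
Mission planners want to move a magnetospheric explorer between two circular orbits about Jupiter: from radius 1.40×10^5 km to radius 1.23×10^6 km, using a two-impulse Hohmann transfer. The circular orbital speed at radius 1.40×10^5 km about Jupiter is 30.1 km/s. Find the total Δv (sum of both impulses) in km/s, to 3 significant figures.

From the circular-orbit relation v² = μ/r at r = 1.40×10^5 km: μ = v²r = (30.1)² × 1.40×10^5 = 1.26841×10^8 km³/s².
Semi-major axis of the transfer orbit: a_t = (1.400×10^5 + 1.230×10^6)/2 = 6.850×10^5 km.
At r₁ the circular-orbit speed is v₁ = √(μ/r₁) = 30.100 km/s.
Transfer-orbit speed at r₁ (v² = μ(2/r − 1/a)): v_p = √[μ(2/r₁ − 1/a_t)] = 40.334 km/s.
First burn Δv₁ = |v_p − v₁| = 10.234 km/s.
At r₂, v₂ = √(μ/r₂) = 10.155 km/s.
Transfer-orbit speed at r₂: v_a = √[μ(2/r₂ − 1/a_t)] = 4.5909 km/s.
Second burn Δv₂ = |v₂ − v_a| = 5.5641 km/s.
Total Δv = Δv₁ + Δv₂ = 15.80 km/s.

Δv = 15.8 km/s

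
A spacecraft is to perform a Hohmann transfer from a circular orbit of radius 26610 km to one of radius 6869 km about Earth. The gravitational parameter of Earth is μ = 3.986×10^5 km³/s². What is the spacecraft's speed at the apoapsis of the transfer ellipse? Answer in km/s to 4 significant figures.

v = 2.479 km/s

Transfer-ellipse semi-major axis a_t = (r₁ + r₂)/2 = (26610 + 6869)/2 = 16739.5 km.
At apoapsis, r = 26610 km.
Applying v² = μ(2/r − 1/a_t): v = 2.479 km/s.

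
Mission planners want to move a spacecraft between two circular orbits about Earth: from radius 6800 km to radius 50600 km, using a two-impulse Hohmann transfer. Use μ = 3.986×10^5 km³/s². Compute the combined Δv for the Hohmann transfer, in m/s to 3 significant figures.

Transfer-ellipse semi-major axis a_t = (r₁ + r₂)/2 = (6800 + 50600)/2 = 28700 km.
Circular speed at r₁: v₁ = √(μ/r₁) = √(3.986×10^5/6800) = 7.656216 km/s.
On the transfer ellipse at r₁, v² = μ(2/r − 1/a) gives v_p = √[μ(2/r₁ − 1/a_t)] = 10.16596 km/s.
First burn Δv₁ = |v_p − v₁| = 2.5097 km/s.
At r₂, v₂ = √(μ/r₂) = 2.8067 km/s.
Transfer-orbit speed at r₂: v_a = √[μ(2/r₂ − 1/a_t)] = 1.3662 km/s.
Second burn Δv₂ = |v₂ − v_a| = 1.4405 km/s.
Total Δv = Δv₁ + Δv₂ = 3.950 km/s.

Δv = 3950 m/s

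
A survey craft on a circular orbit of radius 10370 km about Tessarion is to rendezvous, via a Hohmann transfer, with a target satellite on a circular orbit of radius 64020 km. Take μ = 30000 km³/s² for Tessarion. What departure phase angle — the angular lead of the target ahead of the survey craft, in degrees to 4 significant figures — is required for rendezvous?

Transfer-ellipse semi-major axis a_t = (r₁ + r₂)/2 = (10370 + 64020)/2 = 37195 km.
The half-period of the transfer ellipse is t = π√(a_t³/μ) = 1.30112×10^5 s.
The target's mean motion on its circular orbit is ω₂ = √(μ/r₂³) = 1.06927×10^-5 rad/s.
Angle swept by the target during transfer: ω₂·t = 1.3912 rad = 79.71°.
The survey craft traverses 180° on the transfer ellipse, so the target must lead by 180° − 79.71° = 100.3°.

φ = 100.3°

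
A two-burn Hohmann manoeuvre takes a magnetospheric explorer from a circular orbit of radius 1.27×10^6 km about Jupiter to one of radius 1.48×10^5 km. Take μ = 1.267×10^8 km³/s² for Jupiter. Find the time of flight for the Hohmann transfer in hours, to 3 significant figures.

t = 46.3 hours

Semi-major axis of the transfer orbit: a_t = (1.270×10^6 + 1.480×10^5)/2 = 7.090×10^5 km.
By Kepler's third law the transfer-orbit period is T = 2π√(a_t³/μ), so t = T/2 = 1.666×10^5 s.
Converting: 1.666×10^5 s ÷ 3600 s/hour = 46.3 hours.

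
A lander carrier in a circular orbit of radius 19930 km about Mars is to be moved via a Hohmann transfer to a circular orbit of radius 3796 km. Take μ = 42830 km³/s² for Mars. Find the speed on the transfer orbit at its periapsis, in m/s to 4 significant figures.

The Hohmann ellipse has a_t = (r₁ + r₂)/2 = 11863 km.
At periapsis, r = 3796 km.
Applying v² = μ(2/r − 1/a_t): v = 4.354 km/s.

v = 4354 m/s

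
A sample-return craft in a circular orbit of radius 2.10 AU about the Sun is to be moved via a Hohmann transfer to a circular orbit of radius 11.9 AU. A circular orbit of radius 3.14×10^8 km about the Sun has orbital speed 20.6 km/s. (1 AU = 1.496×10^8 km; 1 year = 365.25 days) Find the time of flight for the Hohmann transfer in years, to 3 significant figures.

From the circular-orbit relation v² = μ/r at r = 3.14×10^8 km: μ = v²r = (20.6)² × 3.14×10^8 = 1.33249×10^11 km³/s².
In km: r₁ = 2.10 × 1.496×10^8 = 3.1416×10^8 km; r₂ = 11.9 × 1.496×10^8 = 1.78024×10^9 km.
Semi-major axis of the transfer orbit: a_t = (3.1416×10^8 + 1.78024×10^9)/2 = 1.0472×10^9 km.
By Kepler's third law the transfer-orbit period is T = 2π√(a_t³/μ), so t = T/2 = 2.917×10^8 s.
Converting: 2.917×10^8 s ÷ 3.15576×10^7 s/year (365.25 × 86400) = 9.24 years.

t = 9.24 years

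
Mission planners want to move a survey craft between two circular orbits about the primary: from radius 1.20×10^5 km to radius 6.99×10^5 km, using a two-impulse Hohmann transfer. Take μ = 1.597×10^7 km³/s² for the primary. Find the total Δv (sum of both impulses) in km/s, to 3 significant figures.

The Hohmann ellipse has a_t = (r₁ + r₂)/2 = 4.095×10^5 km.
Circular speed at r₁: v₁ = √(μ/r₁) = √(1.597×10^7/1.200×10^5) = 11.536 km/s.
Transfer-orbit speed at r₁ (vis-viva equation): v_p = √[μ(2/r₁ − 1/a_t)] = 15.072 km/s.
First burn Δv₁ = |v_p − v₁| = 3.536 km/s.
Circular speed at r₂: v₂ = √(μ/r₂) = 4.7798 km/s.
Transfer-orbit speed at r₂: v_a = √[μ(2/r₂ − 1/a_t)] = 2.5875 km/s.
Second burn Δv₂ = |v₂ − v_a| = 2.192 km/s.
Δv = Δv₁ + Δv₂ = 3.536 + 2.192 = 5.728 km/s.

Δv = 5.73 km/s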